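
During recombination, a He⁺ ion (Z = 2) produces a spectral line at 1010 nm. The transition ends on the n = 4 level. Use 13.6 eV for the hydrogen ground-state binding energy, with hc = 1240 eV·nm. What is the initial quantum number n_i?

n_i = 5

The photon energy is ΔE = hc/λ = 1240 / 1010 = 1.228 eV.
With Z = 2, ΔE = 54.40 × (1/n_f² − 1/n_i²), so 1/n_f² − 1/n_i² = 0.02257.
With n_f = 4: 1/n_i² = 1/16 − 0.02257 = 0.03993, so n_i ≈ 5.00.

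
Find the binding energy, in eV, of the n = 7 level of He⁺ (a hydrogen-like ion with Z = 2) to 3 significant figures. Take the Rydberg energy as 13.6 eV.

E_n = −13.6 Z²/n² = −54.40/n² eV for Z = 2.
E_7 = −54.40/49 = −1.11 eV, so ionization (to E = 0) requires 1.11 eV.

1.11 eV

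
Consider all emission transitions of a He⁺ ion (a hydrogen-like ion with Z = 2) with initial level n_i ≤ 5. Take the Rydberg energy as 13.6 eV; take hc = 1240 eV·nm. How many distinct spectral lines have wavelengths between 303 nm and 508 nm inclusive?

Enumerate all n_i → n_f pairs with 1 ≤ n_f < n_i ≤ 5 and compute λ = 1240 / [13.6·4·(1/n_f² − 1/n_i²)].
Lines falling in [303, 508] nm: 5→3 (320.5 nm), 4→3 (468.9 nm).

2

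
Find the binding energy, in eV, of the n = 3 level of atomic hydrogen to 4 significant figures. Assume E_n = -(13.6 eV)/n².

1.511 eV

E_3 = −13.60/9 = −1.511 eV, so ionization (to E = 0) requires 1.511 eV.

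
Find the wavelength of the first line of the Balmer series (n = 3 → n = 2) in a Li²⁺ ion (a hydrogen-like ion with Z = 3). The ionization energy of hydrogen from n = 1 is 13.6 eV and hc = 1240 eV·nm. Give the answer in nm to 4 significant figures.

72.94 nm

The Balmer series terminates on n_f = 2; the first line has n_i = 2+1 = 3.
ΔE = 122.4 × (1/2² − 1/3²) = 17.00 eV.
λ = 1240 / 17.00 = 72.94 nm.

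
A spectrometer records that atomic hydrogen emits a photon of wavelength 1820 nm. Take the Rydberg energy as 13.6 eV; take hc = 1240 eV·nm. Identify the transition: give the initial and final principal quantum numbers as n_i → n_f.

The photon energy is ΔE = hc/λ = 1240 / 1820 = 0.6813 eV.
With Z = 1, ΔE = 13.60 × (1/n_f² − 1/n_i²), so 1/n_f² − 1/n_i² = 0.05010.
Trying n_f = 4 gives 1/n_i² = 0.01240, i.e. n_i ≈ 9; this pair matches.

n_i = 9, n_f = 4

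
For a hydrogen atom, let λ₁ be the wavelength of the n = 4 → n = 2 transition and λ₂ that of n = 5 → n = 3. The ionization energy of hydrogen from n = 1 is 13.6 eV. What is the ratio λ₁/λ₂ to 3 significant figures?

0.379

λ ∝ 1/ΔE ∝ 1/(1/n_f² − 1/n_i²), and the Z² and hc factors cancel in the ratio.
λ₁/λ₂ = (1/3² − 1/5²)/(1/2² − 1/4²) = 0.07111/0.1875 = 0.379.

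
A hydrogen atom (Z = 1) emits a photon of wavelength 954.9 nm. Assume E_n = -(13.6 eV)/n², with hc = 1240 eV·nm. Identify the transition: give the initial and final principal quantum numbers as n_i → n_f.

The photon energy is ΔE = hc/λ = 1240 / 954.9 = 1.299 eV.
With Z = 1, ΔE = 13.60 × (1/n_f² − 1/n_i²), so 1/n_f² − 1/n_i² = 0.09548.
Trying n_f = 3 gives 1/n_i² = 0.01563, i.e. n_i ≈ 8; this pair matches.

n_i = 8, n_f = 3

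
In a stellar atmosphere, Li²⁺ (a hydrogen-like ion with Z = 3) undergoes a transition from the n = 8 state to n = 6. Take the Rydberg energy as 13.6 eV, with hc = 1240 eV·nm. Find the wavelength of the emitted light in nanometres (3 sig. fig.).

834 nm

For Z = 3 the level energies scale as Z², so the effective Rydberg energy is 13.6 × 9 = 122.4 eV.
ΔE = 122.4 × (1/6² − 1/8²) = 122.4 × 0.01215 = 1.488 eV.
λ = hc/ΔE = 1240 / 1.488 = 834 nm.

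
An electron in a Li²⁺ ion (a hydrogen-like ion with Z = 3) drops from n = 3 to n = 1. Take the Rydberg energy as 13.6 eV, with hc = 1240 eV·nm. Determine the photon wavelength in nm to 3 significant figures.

For Z = 3 the level energies scale as Z², so the effective Rydberg energy is 13.6 × 9 = 122.4 eV.
ΔE = 122.4 × (1/1² − 1/3²) = 122.4 × 0.8889 = 108.8 eV.
λ = hc/ΔE = 1240 / 108.8 = 11.4 nm.

11.4 nm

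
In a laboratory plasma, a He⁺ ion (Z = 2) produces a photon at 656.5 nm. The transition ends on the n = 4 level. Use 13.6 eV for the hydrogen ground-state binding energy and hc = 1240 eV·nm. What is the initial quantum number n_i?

The photon energy is ΔE = hc/λ = 1240 / 656.5 = 1.889 eV.
With Z = 2, ΔE = 54.40 × (1/n_f² − 1/n_i²), so 1/n_f² − 1/n_i² = 0.03472.
With n_f = 4: 1/n_i² = 1/16 − 0.03472 = 0.02778, so n_i ≈ 6.00.

n_i = 6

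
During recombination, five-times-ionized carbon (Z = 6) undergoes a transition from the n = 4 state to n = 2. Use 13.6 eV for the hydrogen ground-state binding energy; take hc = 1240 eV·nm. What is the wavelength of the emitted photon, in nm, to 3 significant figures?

For Z = 6 the level energies scale as Z², so the effective Rydberg energy is 13.6 × 36 = 489.6 eV.
ΔE = 489.6 × (1/2² − 1/4²) = 489.6 × 0.1875 = 91.80 eV.
λ = hc/ΔE = 1240 / 91.80 = 13.5 nm.

13.5 nm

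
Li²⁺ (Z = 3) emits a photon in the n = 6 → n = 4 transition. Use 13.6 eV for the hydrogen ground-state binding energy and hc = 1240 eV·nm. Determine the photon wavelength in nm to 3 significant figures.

For Z = 3 the level energies scale as Z², so the effective Rydberg energy is 13.6 × 9 = 122.4 eV.
ΔE = 122.4 × (1/4² − 1/6²) = 122.4 × 0.03472 = 4.250 eV.
λ = hc/ΔE = 1240 / 4.250 = 292 nm.

292 nm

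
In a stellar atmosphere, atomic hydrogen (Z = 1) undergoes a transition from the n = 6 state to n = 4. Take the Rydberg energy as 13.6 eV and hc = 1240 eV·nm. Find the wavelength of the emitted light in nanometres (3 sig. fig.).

ΔE = 13.60 × (1/4² − 1/6²) = 13.60 × 0.03472 = 0.4722 eV.
λ = hc/ΔE = 1240 / 0.4722 = 2630 nm.
This line belongs to the Brackett series.

2630 nm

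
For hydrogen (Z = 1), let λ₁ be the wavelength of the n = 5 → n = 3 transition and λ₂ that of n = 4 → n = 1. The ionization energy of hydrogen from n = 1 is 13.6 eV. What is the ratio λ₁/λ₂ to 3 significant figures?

λ ∝ 1/ΔE ∝ 1/(1/n_f² − 1/n_i²), and the Z² and hc factors cancel in the ratio.
λ₁/λ₂ = (1/1² − 1/4²)/(1/3² − 1/5²) = 0.9375/0.07111 = 13.2.

13.2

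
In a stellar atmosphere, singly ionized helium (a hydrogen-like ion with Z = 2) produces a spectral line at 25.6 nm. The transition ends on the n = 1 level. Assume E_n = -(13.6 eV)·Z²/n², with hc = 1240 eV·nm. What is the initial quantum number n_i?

The photon energy is ΔE = hc/λ = 1240 / 25.6 = 48.44 eV.
With Z = 2, ΔE = 54.40 × (1/n_f² − 1/n_i²), so 1/n_f² − 1/n_i² = 0.8904.
With n_f = 1: 1/n_i² = 1/1 − 0.8904 = 0.1096, so n_i ≈ 3.02.

n_i = 3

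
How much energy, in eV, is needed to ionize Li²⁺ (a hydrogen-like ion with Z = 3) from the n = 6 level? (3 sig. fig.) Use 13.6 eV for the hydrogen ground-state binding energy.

E_n = −13.6 Z²/n² = −122.4/n² eV for Z = 3.
E_6 = −122.4/36 = −3.40 eV, so ionization (to E = 0) requires 3.40 eV.

3.40 eV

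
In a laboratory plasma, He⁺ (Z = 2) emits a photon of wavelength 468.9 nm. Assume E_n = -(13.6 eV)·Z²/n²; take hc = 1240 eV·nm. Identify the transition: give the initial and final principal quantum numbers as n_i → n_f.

n_i = 4, n_f = 3

The photon energy is ΔE = hc/λ = 1240 / 468.9 = 2.644 eV.
With Z = 2, ΔE = 54.40 × (1/n_f² − 1/n_i²), so 1/n_f² − 1/n_i² = 0.04861.
Trying n_f = 3 gives 1/n_i² = 0.06250, i.e. n_i ≈ 4; this pair matches.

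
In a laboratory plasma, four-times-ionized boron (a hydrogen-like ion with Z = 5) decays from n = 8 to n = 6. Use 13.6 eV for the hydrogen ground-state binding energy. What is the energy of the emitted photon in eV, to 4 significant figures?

4.132 eV

The Bohr energies scale as Z², so for Z = 5: E_n = −340.0/n² eV.
E_8 = −340.0/64 = −5.313 eV and E_6 = −340.0/36 = −9.444 eV.
The photon energy is |E_8 − E_6| = 4.132 eV.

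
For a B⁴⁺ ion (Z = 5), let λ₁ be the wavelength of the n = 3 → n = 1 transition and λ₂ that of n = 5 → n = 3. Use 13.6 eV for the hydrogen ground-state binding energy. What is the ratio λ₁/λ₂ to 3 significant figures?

λ ∝ 1/ΔE ∝ 1/(1/n_f² − 1/n_i²), and the Z² and hc factors cancel in the ratio.
λ₁/λ₂ = (1/3² − 1/5²)/(1/1² − 1/3²) = 0.07111/0.8889 = 0.0800.

0.0800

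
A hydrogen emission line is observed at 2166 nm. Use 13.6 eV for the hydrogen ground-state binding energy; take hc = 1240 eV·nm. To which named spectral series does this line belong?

ΔE = 1240/2166 = 0.5725 eV.
This matches 13.6 × (1/4² − 1/7²), so n_f = 4: the Brackett series.

Brackett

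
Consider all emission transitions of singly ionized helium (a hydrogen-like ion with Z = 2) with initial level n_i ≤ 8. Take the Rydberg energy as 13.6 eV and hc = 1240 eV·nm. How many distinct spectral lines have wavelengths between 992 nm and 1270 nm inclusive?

Enumerate all n_i → n_f pairs with 1 ≤ n_f < n_i ≤ 8 and compute λ = 1240 / [13.6·4·(1/n_f² − 1/n_i²)].
Lines falling in [992, 1270] nm: 5→4 (1013 nm), 7→5 (1163 nm).

2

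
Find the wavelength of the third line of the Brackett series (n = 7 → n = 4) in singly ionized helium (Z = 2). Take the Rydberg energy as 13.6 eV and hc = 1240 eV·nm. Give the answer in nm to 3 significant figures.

542 nm

The Brackett series terminates on n_f = 4; the third line has n_i = 4+3 = 7.
ΔE = 54.40 × (1/4² − 1/7²) = 2.290 eV.
λ = 1240 / 2.290 = 542 nm.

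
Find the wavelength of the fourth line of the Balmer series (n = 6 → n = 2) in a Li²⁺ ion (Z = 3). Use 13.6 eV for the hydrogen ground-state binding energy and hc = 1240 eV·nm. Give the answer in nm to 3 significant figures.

45.6 nm

The Balmer series terminates on n_f = 2; the fourth line has n_i = 2+4 = 6.
ΔE = 122.4 × (1/2² − 1/6²) = 27.20 eV.
λ = 1240 / 27.20 = 45.6 nm.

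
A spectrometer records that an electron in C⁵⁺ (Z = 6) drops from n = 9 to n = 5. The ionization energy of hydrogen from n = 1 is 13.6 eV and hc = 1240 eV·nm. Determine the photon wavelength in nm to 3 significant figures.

For Z = 6 the level energies scale as Z², so the effective Rydberg energy is 13.6 × 36 = 489.6 eV.
ΔE = 489.6 × (1/5² − 1/9²) = 489.6 × 0.02765 = 13.54 eV.
λ = hc/ΔE = 1240 / 13.54 = 91.6 nm.

91.6 nm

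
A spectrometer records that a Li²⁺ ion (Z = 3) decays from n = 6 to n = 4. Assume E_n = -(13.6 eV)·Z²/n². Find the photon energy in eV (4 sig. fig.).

The Bohr energies scale as Z², so for Z = 3: E_n = −122.4/n² eV.
E_6 = −122.4/36 = −3.400 eV and E_4 = −122.4/16 = −7.650 eV.
The photon energy is |E_6 − E_4| = 4.250 eV.

4.250 eV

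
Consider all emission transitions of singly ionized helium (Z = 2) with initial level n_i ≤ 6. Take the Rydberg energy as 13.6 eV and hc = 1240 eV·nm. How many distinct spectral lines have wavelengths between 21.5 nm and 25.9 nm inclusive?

Enumerate all n_i → n_f pairs with 1 ≤ n_f < n_i ≤ 6 and compute λ = 1240 / [13.6·4·(1/n_f² − 1/n_i²)].
Lines falling in [21.5, 25.9] nm: 6→1 (23.45 nm), 5→1 (23.74 nm), 4→1 (24.31 nm), 3→1 (25.64 nm).

4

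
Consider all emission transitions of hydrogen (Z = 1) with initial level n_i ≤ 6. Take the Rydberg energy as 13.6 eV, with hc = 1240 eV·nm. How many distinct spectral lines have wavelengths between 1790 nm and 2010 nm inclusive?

Enumerate all n_i → n_f pairs with 1 ≤ n_f < n_i ≤ 6 and compute λ = 1240 / [13.6·1·(1/n_f² − 1/n_i²)].
Lines falling in [1790, 2010] nm: 4→3 (1876 nm).

1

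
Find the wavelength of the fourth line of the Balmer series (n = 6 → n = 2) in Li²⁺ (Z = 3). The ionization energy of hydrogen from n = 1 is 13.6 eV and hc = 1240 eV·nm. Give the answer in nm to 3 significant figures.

45.6 nm

The Balmer series terminates on n_f = 2; the fourth line has n_i = 2+4 = 6.
ΔE = 122.4 × (1/2² − 1/6²) = 27.20 eV.
λ = 1240 / 27.20 = 45.6 nm.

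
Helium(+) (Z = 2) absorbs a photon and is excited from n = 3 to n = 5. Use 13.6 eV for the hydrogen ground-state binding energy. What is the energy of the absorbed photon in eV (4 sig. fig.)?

The Bohr energies scale as Z², so for Z = 2: E_n = −54.40/n² eV.
E_5 = −54.40/25 = −2.176 eV and E_3 = −54.40/9 = −6.044 eV.
The photon energy is |E_5 − E_3| = 3.868 eV.

3.868 eV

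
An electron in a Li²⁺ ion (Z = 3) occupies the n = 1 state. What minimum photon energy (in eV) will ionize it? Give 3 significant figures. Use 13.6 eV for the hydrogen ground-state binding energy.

E_n = −13.6 Z²/n² = −122.4/n² eV for Z = 3.
E_1 = −122.4/1 = −122 eV, so ionization (to E = 0) requires 122 eV.

122 eV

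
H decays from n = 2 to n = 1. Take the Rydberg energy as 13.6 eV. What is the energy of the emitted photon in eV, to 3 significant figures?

E_2 = −13.60/4 = −3.400 eV and E_1 = −13.60/1 = −13.60 eV.
The photon energy is |E_2 − E_1| = 10.2 eV.

10.2 eV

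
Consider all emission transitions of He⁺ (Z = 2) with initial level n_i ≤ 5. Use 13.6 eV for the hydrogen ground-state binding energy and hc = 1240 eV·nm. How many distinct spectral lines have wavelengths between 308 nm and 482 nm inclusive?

Enumerate all n_i → n_f pairs with 1 ≤ n_f < n_i ≤ 5 and compute λ = 1240 / [13.6·4·(1/n_f² − 1/n_i²)].
Lines falling in [308, 482] nm: 5→3 (320.5 nm), 4→3 (468.9 nm).

2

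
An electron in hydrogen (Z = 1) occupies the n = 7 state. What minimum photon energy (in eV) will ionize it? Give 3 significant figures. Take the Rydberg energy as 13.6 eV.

0.278 eV

E_7 = −13.60/49 = −0.278 eV, so ionization (to E = 0) requires 0.278 eV.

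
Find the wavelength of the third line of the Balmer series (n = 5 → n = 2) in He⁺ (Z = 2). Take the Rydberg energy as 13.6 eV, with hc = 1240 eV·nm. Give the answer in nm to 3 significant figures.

The Balmer series terminates on n_f = 2; the third line has n_i = 2+3 = 5.
ΔE = 54.40 × (1/2² − 1/5²) = 11.42 eV.
λ = 1240 / 11.42 = 109 nm.

109 nm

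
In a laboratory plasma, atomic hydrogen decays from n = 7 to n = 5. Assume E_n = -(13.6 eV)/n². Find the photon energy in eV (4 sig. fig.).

0.2664 eV

E_7 = −13.60/49 = −0.2776 eV and E_5 = −13.60/25 = −0.5440 eV.
The photon energy is |E_7 − E_5| = 0.2664 eV.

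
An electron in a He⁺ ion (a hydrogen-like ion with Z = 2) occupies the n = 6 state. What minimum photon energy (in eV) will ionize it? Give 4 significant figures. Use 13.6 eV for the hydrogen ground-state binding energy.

1.511 eV

E_n = −13.6 Z²/n² = −54.40/n² eV for Z = 2.
E_6 = −54.40/36 = −1.511 eV, so ionization (to E = 0) requires 1.511 eV.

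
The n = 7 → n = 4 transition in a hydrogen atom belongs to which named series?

The series is set by the lower level: n_f = 4 is the Brackett series.

Brackett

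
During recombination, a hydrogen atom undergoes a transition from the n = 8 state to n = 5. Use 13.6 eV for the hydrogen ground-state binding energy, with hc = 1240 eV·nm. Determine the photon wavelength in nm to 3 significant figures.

3740 nm

ΔE = 13.60 × (1/5² − 1/8²) = 13.60 × 0.02438 = 0.3315 eV.
λ = hc/ΔE = 1240 / 0.3315 = 3740 nm.
This line belongs to the Pfund series.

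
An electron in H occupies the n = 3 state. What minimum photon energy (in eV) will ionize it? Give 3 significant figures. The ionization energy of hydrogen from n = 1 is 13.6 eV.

1.51 eV

E_3 = −13.60/9 = −1.51 eV, so ionization (to E = 0) requires 1.51 eV.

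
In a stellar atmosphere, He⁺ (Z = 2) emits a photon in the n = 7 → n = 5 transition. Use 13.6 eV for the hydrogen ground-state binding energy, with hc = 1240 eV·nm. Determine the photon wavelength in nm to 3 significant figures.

1160 nm

For Z = 2 the level energies scale as Z², so the effective Rydberg energy is 13.6 × 4 = 54.40 eV.
ΔE = 54.40 × (1/5² − 1/7²) = 54.40 × 0.01959 = 1.066 eV.
λ = hc/ΔE = 1240 / 1.066 = 1160 nm.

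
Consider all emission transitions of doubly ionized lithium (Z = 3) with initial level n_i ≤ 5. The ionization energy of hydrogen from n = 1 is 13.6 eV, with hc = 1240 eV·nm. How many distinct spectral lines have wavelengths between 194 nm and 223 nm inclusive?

Enumerate all n_i → n_f pairs with 1 ≤ n_f < n_i ≤ 5 and compute λ = 1240 / [13.6·9·(1/n_f² − 1/n_i²)].
Lines falling in [194, 223] nm: 4→3 (208.4 nm).

1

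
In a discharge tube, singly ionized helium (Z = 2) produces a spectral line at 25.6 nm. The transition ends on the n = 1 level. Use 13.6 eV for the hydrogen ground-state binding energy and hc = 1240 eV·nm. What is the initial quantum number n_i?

The photon energy is ΔE = hc/λ = 1240 / 25.6 = 48.44 eV.
With Z = 2, ΔE = 54.40 × (1/n_f² − 1/n_i²), so 1/n_f² − 1/n_i² = 0.8904.
With n_f = 1: 1/n_i² = 1/1 − 0.8904 = 0.1096, so n_i ≈ 3.02.

n_i = 3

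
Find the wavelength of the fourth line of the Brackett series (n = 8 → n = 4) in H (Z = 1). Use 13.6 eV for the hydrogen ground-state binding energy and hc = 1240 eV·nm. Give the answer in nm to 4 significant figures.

1945 nm

The Brackett series terminates on n_f = 4; the fourth line has n_i = 4+4 = 8.
ΔE = 13.60 × (1/4² − 1/8²) = 0.6375 eV.
λ = 1240 / 0.6375 = 1945 nm.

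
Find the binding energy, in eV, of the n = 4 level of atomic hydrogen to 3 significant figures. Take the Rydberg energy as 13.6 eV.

0.850 eV

E_4 = −13.60/16 = −0.850 eV, so ionization (to E = 0) requires 0.850 eV.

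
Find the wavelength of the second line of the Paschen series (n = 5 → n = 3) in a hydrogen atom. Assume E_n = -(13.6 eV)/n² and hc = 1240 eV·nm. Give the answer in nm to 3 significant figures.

1280 nm

The Paschen series terminates on n_f = 3; the second line has n_i = 3+2 = 5.
ΔE = 13.60 × (1/3² − 1/5²) = 0.9671 eV.
λ = 1240 / 0.9671 = 1280 nm.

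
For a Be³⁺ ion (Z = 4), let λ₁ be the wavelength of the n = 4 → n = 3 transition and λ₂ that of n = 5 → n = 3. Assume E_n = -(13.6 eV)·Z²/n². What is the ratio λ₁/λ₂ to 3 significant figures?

1.46

λ ∝ 1/ΔE ∝ 1/(1/n_f² − 1/n_i²), and the Z² and hc factors cancel in the ratio.
λ₁/λ₂ = (1/3² − 1/5²)/(1/3² − 1/4²) = 0.07111/0.04861 = 1.46.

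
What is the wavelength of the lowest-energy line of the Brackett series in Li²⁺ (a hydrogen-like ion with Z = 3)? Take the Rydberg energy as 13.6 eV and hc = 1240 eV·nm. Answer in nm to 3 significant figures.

The Brackett series terminates on n_f = 4; the first line has n_i = 4+1 = 5.
ΔE = 122.4 × (1/4² − 1/5²) = 2.754 eV.
λ = 1240 / 2.754 = 450 nm.

450 nm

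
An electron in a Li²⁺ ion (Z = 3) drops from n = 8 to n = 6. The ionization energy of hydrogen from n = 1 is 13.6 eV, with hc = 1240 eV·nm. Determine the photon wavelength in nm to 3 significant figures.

For Z = 3 the level energies scale as Z², so the effective Rydberg energy is 13.6 × 9 = 122.4 eV.
ΔE = 122.4 × (1/6² − 1/8²) = 122.4 × 0.01215 = 1.488 eV.
λ = hc/ΔE = 1240 / 1.488 = 834 nm.

834 nm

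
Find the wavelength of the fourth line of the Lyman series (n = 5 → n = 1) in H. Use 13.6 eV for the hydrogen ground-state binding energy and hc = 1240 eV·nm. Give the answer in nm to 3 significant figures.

95.0 nm

The Lyman series terminates on n_f = 1; the fourth line has n_i = 1+4 = 5.
ΔE = 13.60 × (1/1² − 1/5²) = 13.06 eV.
λ = 1240 / 13.06 = 95.0 nm.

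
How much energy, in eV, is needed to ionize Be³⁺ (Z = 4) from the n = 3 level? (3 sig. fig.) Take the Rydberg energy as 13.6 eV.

24.2 eV

E_n = −13.6 Z²/n² = −217.6/n² eV for Z = 4.
E_3 = −217.6/9 = −24.2 eV, so ionization (to E = 0) requires 24.2 eV.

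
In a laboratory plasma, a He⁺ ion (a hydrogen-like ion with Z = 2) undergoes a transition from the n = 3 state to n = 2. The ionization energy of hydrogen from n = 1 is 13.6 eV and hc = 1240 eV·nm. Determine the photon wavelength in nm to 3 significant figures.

164 nm

For Z = 2 the level energies scale as Z², so the effective Rydberg energy is 13.6 × 4 = 54.40 eV.
ΔE = 54.40 × (1/2² − 1/3²) = 54.40 × 0.1389 = 7.556 eV.
λ = hc/ΔE = 1240 / 7.556 = 164 nm.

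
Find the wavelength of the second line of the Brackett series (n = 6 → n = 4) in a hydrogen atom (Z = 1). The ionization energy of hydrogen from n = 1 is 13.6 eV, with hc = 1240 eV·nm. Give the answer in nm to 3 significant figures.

The Brackett series terminates on n_f = 4; the second line has n_i = 4+2 = 6.
ΔE = 13.60 × (1/4² − 1/6²) = 0.4722 eV.
λ = 1240 / 0.4722 = 2630 nm.

2630 nm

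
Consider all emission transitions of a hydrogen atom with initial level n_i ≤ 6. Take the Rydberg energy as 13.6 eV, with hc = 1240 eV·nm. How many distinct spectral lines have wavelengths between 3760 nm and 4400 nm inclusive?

1

Enumerate all n_i → n_f pairs with 1 ≤ n_f < n_i ≤ 6 and compute λ = 1240 / [13.6·1·(1/n_f² − 1/n_i²)].
Lines falling in [3760, 4400] nm: 5→4 (4052 nm).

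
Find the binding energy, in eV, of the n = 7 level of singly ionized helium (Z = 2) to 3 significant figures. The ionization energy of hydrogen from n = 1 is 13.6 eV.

E_n = −13.6 Z²/n² = −54.40/n² eV for Z = 2.
E_7 = −54.40/49 = −1.11 eV, so ionization (to E = 0) requires 1.11 eV.

1.11 eV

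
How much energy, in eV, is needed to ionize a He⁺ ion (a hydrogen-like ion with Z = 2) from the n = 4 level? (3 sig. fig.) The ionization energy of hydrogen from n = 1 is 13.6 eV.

3.40 eV

E_n = −13.6 Z²/n² = −54.40/n² eV for Z = 2.
E_4 = −54.40/16 = −3.40 eV, so ionization (to E = 0) requires 3.40 eV.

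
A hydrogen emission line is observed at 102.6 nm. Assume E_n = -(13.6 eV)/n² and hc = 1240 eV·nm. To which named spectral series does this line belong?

Lyman

ΔE = 1240/102.6 = 12.09 eV.
This matches 13.6 × (1/1² − 1/3²), so n_f = 1: the Lyman series.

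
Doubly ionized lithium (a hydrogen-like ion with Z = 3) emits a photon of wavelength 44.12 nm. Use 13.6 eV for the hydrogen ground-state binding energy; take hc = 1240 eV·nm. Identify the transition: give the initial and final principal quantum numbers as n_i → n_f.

The photon energy is ΔE = hc/λ = 1240 / 44.12 = 28.11 eV.
With Z = 3, ΔE = 122.4 × (1/n_f² − 1/n_i²), so 1/n_f² − 1/n_i² = 0.2296.
Trying n_f = 2 gives 1/n_i² = 0.02038, i.e. n_i ≈ 7; this pair matches.

n_i = 7, n_f = 2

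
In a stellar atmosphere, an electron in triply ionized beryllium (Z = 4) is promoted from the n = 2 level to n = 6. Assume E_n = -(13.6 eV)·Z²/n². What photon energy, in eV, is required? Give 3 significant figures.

The Bohr energies scale as Z², so for Z = 4: E_n = −217.6/n² eV.
E_6 = −217.6/36 = −6.044 eV and E_2 = −217.6/4 = −54.40 eV.
The photon energy is |E_6 − E_2| = 48.4 eV.

48.4 eV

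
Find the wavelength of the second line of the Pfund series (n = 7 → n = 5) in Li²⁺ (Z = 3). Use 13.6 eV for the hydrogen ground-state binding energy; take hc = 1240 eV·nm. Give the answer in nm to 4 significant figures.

517.1 nm

The Pfund series terminates on n_f = 5; the second line has n_i = 5+2 = 7.
ΔE = 122.4 × (1/5² − 1/7²) = 2.398 eV.
λ = 1240 / 2.398 = 517.1 nm.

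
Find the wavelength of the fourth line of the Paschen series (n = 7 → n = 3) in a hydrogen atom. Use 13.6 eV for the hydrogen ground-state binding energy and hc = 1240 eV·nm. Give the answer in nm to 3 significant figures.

1010 nm

The Paschen series terminates on n_f = 3; the fourth line has n_i = 3+4 = 7.
ΔE = 13.60 × (1/3² − 1/7²) = 1.234 eV.
λ = 1240 / 1.234 = 1010 nm.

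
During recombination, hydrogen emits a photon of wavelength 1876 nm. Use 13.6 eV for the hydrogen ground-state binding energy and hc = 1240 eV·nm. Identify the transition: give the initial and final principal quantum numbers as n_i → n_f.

The photon energy is ΔE = hc/λ = 1240 / 1876 = 0.6610 eV.
With Z = 1, ΔE = 13.60 × (1/n_f² − 1/n_i²), so 1/n_f² − 1/n_i² = 0.04860.
Trying n_f = 3 gives 1/n_i² = 0.06251, i.e. n_i ≈ 4; this pair matches.

n_i = 4, n_f = 3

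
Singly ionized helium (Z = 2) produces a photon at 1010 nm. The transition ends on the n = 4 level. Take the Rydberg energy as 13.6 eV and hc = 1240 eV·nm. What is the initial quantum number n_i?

n_i = 5

The photon energy is ΔE = hc/λ = 1240 / 1010 = 1.228 eV.
With Z = 2, ΔE = 54.40 × (1/n_f² − 1/n_i²), so 1/n_f² − 1/n_i² = 0.02257.
With n_f = 4: 1/n_i² = 1/16 − 0.02257 = 0.03993, so n_i ≈ 5.00.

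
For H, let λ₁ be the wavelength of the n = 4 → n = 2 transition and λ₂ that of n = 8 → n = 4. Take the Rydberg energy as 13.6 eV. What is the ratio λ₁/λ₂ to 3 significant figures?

λ ∝ 1/ΔE ∝ 1/(1/n_f² − 1/n_i²), and the Z² and hc factors cancel in the ratio.
λ₁/λ₂ = (1/4² − 1/8²)/(1/2² − 1/4²) = 0.04688/0.1875 = 0.250.

0.250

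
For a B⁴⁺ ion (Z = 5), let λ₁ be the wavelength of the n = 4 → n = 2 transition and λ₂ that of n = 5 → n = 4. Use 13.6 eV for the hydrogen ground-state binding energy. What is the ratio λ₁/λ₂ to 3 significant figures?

0.120

λ ∝ 1/ΔE ∝ 1/(1/n_f² − 1/n_i²), and the Z² and hc factors cancel in the ratio.
λ₁/λ₂ = (1/4² − 1/5²)/(1/2² − 1/4²) = 0.02250/0.1875 = 0.120.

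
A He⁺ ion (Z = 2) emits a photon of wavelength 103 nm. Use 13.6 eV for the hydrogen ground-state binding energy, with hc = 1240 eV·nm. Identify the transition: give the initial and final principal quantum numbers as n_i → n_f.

n_i = 6, n_f = 2

The photon energy is ΔE = hc/λ = 1240 / 103 = 12.04 eV.
With Z = 2, ΔE = 54.40 × (1/n_f² − 1/n_i²), so 1/n_f² − 1/n_i² = 0.2213.
Trying n_f = 2 gives 1/n_i² = 0.02870, i.e. n_i ≈ 6; this pair matches.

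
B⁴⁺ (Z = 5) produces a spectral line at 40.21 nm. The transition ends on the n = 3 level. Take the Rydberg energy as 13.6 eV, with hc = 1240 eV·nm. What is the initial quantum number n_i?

n_i = 7

The photon energy is ΔE = hc/λ = 1240 / 40.21 = 30.84 eV.
With Z = 5, ΔE = 340.0 × (1/n_f² − 1/n_i²), so 1/n_f² − 1/n_i² = 0.09070.
With n_f = 3: 1/n_i² = 1/9 − 0.09070 = 0.02041, so n_i ≈ 7.00.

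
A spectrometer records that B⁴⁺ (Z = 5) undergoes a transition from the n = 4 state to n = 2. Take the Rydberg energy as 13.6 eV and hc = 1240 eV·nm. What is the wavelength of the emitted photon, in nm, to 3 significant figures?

19.5 nm

For Z = 5 the level energies scale as Z², so the effective Rydberg energy is 13.6 × 25 = 340.0 eV.
ΔE = 340.0 × (1/2² − 1/4²) = 340.0 × 0.1875 = 63.75 eV.
λ = hc/ΔE = 1240 / 63.75 = 19.5 nm.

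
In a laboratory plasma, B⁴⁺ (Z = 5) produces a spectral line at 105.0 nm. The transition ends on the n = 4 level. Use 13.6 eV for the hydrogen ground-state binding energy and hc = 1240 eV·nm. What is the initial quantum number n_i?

The photon energy is ΔE = hc/λ = 1240 / 105.0 = 11.81 eV.
With Z = 5, ΔE = 340.0 × (1/n_f² − 1/n_i²), so 1/n_f² − 1/n_i² = 0.03473.
With n_f = 4: 1/n_i² = 1/16 − 0.03473 = 0.02777, so n_i ≈ 6.00.

n_i = 6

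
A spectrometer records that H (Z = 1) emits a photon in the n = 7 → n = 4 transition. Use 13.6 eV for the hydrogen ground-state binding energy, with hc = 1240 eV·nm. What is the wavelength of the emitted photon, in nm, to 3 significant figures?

2170 nm

ΔE = 13.60 × (1/4² − 1/7²) = 13.60 × 0.04209 = 0.5724 eV.
λ = hc/ΔE = 1240 / 0.5724 = 2170 nm.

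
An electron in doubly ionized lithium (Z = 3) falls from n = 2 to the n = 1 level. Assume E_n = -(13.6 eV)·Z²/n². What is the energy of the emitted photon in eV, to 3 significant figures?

The Bohr energies scale as Z², so for Z = 3: E_n = −122.4/n² eV.
E_2 = −122.4/4 = −30.60 eV and E_1 = −122.4/1 = −122.4 eV.
The photon energy is |E_2 − E_1| = 91.8 eV.

91.8 eV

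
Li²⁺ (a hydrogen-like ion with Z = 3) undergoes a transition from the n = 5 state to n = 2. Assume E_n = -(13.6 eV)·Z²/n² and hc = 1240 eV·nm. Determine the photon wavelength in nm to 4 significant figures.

For Z = 3 the level energies scale as Z², so the effective Rydberg energy is 13.6 × 9 = 122.4 eV.
ΔE = 122.4 × (1/2² − 1/5²) = 122.4 × 0.2100 = 25.70 eV.
λ = hc/ΔE = 1240 / 25.70 = 48.24 nm.

48.24 nm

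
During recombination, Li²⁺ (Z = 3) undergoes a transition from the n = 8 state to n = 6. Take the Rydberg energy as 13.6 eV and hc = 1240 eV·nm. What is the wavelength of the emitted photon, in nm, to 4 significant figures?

833.6 nm

For Z = 3 the level energies scale as Z², so the effective Rydberg energy is 13.6 × 9 = 122.4 eV.
ΔE = 122.4 × (1/6² − 1/8²) = 122.4 × 0.01215 = 1.488 eV.
λ = hc/ΔE = 1240 / 1.488 = 833.6 nm.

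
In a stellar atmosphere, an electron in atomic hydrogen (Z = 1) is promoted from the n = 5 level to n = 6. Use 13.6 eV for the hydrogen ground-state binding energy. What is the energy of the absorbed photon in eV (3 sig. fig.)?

E_6 = −13.60/36 = −0.3778 eV and E_5 = −13.60/25 = −0.5440 eV.
The photon energy is |E_6 − E_5| = 0.166 eV.

0.166 eV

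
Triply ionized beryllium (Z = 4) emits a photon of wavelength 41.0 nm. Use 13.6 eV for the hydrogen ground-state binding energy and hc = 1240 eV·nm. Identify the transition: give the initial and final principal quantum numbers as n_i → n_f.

The photon energy is ΔE = hc/λ = 1240 / 41.0 = 30.24 eV.
With Z = 4, ΔE = 217.6 × (1/n_f² − 1/n_i²), so 1/n_f² − 1/n_i² = 0.1390.
Trying n_f = 2 gives 1/n_i² = 0.1110, i.e. n_i ≈ 3; this pair matches.

n_i = 3, n_f = 2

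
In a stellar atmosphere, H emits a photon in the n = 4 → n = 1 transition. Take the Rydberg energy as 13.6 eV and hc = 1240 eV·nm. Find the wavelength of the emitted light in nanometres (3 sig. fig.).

97.3 nm

ΔE = 13.60 × (1/1² − 1/4²) = 13.60 × 0.9375 = 12.75 eV.
λ = hc/ΔE = 1240 / 12.75 = 97.3 nm.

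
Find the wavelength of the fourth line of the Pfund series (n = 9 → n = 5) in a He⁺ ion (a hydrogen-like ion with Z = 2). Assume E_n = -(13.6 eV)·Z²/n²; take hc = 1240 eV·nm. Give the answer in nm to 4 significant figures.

824.3 nm

The Pfund series terminates on n_f = 5; the fourth line has n_i = 5+4 = 9.
ΔE = 54.40 × (1/5² − 1/9²) = 1.504 eV.
λ = 1240 / 1.504 = 824.3 nm.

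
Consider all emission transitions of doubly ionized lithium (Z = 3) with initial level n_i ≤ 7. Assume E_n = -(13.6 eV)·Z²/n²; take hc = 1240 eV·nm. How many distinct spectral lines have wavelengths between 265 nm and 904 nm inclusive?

4

Enumerate all n_i → n_f pairs with 1 ≤ n_f < n_i ≤ 7 and compute λ = 1240 / [13.6·9·(1/n_f² − 1/n_i²)].
Lines falling in [265, 904] nm: 6→4 (291.8 nm), 5→4 (450.3 nm), 7→5 (517.1 nm), 6→5 (828.9 nm).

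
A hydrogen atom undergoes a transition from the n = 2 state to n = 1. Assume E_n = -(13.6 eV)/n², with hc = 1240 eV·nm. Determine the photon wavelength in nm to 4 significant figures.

121.6 nm

ΔE = 13.60 × (1/1² − 1/2²) = 13.60 × 0.7500 = 10.20 eV.
λ = hc/ΔE = 1240 / 10.20 = 121.6 nm.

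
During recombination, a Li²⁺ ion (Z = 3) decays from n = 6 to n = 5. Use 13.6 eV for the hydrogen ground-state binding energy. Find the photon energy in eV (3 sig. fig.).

The Bohr energies scale as Z², so for Z = 3: E_n = −122.4/n² eV.
E_6 = −122.4/36 = −3.400 eV and E_5 = −122.4/25 = −4.896 eV.
The photon energy is |E_6 − E_5| = 1.50 eV.

1.50 eV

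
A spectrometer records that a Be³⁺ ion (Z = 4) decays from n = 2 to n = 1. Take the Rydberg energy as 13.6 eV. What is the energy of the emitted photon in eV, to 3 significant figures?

163 eV

The Bohr energies scale as Z², so for Z = 4: E_n = −217.6/n² eV.
E_2 = −217.6/4 = −54.40 eV and E_1 = −217.6/1 = −217.6 eV.
The photon energy is |E_2 − E_1| = 163 eV.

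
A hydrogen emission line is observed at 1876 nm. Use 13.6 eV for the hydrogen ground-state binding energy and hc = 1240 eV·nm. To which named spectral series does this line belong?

Paschen

ΔE = 1240/1876 = 0.6610 eV.
This matches 13.6 × (1/3² − 1/4²), so n_f = 3: the Paschen series.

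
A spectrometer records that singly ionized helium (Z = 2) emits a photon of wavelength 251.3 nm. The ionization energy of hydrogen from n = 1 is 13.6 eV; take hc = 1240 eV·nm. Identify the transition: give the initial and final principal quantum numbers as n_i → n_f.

The photon energy is ΔE = hc/λ = 1240 / 251.3 = 4.934 eV.
With Z = 2, ΔE = 54.40 × (1/n_f² − 1/n_i²), so 1/n_f² − 1/n_i² = 0.09070.
Trying n_f = 3 gives 1/n_i² = 0.02041, i.e. n_i ≈ 7; this pair matches.

n_i = 7, n_f = 3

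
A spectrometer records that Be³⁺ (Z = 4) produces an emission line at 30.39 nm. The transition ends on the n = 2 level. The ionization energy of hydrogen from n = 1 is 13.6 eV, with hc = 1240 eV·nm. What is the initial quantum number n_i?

n_i = 4

The photon energy is ΔE = hc/λ = 1240 / 30.39 = 40.80 eV.
With Z = 4, ΔE = 217.6 × (1/n_f² − 1/n_i²), so 1/n_f² − 1/n_i² = 0.1875.
With n_f = 2: 1/n_i² = 1/4 − 0.1875 = 0.06249, so n_i ≈ 4.00.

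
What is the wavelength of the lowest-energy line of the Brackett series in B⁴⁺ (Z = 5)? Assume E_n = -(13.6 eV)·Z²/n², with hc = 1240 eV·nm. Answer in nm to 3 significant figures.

162 nm

The Brackett series terminates on n_f = 4; the first line has n_i = 4+1 = 5.
ΔE = 340.0 × (1/4² − 1/5²) = 7.650 eV.
λ = 1240 / 7.650 = 162 nm.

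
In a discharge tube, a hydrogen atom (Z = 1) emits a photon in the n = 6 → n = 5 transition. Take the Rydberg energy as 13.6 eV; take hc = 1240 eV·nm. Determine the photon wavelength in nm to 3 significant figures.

ΔE = 13.60 × (1/5² − 1/6²) = 13.60 × 0.01222 = 0.1662 eV.
λ = hc/ΔE = 1240 / 0.1662 = 7460 nm.
This line belongs to the Pfund series.

7460 nm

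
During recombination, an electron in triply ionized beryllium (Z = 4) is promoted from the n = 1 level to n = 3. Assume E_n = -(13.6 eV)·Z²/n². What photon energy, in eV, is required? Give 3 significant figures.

193 eV

The Bohr energies scale as Z², so for Z = 4: E_n = −217.6/n² eV.
E_3 = −217.6/9 = −24.18 eV and E_1 = −217.6/1 = −217.6 eV.
The photon energy is |E_3 − E_1| = 193 eV.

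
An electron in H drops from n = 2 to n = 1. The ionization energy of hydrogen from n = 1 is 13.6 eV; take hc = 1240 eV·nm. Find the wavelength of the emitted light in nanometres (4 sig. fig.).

121.6 nm

ΔE = 13.60 × (1/1² − 1/2²) = 13.60 × 0.7500 = 10.20 eV.
λ = hc/ΔE = 1240 / 10.20 = 121.6 nm.
This line belongs to the Lyman series.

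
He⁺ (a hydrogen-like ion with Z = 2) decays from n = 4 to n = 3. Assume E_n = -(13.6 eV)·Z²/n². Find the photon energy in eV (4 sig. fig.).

The Bohr energies scale as Z², so for Z = 2: E_n = −54.40/n² eV.
E_4 = −54.40/16 = −3.400 eV and E_3 = −54.40/9 = −6.044 eV.
The photon energy is |E_4 − E_3| = 2.644 eV.

2.644 eV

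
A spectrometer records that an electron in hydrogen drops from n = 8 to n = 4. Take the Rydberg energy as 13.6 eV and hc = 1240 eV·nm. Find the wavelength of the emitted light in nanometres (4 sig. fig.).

ΔE = 13.60 × (1/4² − 1/8²) = 13.60 × 0.04688 = 0.6375 eV.
λ = hc/ΔE = 1240 / 0.6375 = 1945 nm.

1945 nm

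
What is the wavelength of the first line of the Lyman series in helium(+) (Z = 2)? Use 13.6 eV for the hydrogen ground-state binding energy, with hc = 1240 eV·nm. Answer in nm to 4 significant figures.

The Lyman series terminates on n_f = 1; the first line has n_i = 1+1 = 2.
ΔE = 54.40 × (1/1² − 1/2²) = 40.80 eV.
λ = 1240 / 40.80 = 30.39 nm.

30.39 nm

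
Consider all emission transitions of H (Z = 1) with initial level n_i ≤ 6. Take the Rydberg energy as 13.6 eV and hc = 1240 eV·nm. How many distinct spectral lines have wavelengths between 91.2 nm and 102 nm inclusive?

3

Enumerate all n_i → n_f pairs with 1 ≤ n_f < n_i ≤ 6 and compute λ = 1240 / [13.6·1·(1/n_f² − 1/n_i²)].
Lines falling in [91.2, 102] nm: 6→1 (93.78 nm), 5→1 (94.98 nm), 4→1 (97.25 nm).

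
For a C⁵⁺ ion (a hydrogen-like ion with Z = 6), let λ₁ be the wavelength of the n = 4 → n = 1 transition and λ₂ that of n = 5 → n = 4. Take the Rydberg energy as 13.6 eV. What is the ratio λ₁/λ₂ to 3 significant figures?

λ ∝ 1/ΔE ∝ 1/(1/n_f² − 1/n_i²), and the Z² and hc factors cancel in the ratio.
λ₁/λ₂ = (1/4² − 1/5²)/(1/1² − 1/4²) = 0.02250/0.9375 = 0.0240.

0.0240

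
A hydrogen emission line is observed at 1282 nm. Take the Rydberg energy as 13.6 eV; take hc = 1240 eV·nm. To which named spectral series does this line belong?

ΔE = 1240/1282 = 0.9672 eV.
This matches 13.6 × (1/3² − 1/5²), so n_f = 3: the Paschen series.

Paschen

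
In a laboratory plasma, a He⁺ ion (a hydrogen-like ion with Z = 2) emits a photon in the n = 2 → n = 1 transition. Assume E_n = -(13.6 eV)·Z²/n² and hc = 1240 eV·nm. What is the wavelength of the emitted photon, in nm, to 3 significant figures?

For Z = 2 the level energies scale as Z², so the effective Rydberg energy is 13.6 × 4 = 54.40 eV.
ΔE = 54.40 × (1/1² − 1/2²) = 54.40 × 0.7500 = 40.80 eV.
λ = hc/ΔE = 1240 / 40.80 = 30.4 nm.

30.4 nm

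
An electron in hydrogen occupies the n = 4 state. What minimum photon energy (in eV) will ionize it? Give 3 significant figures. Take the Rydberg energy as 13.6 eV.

E_4 = −13.60/16 = −0.850 eV, so ionization (to E = 0) requires 0.850 eV.

0.850 eV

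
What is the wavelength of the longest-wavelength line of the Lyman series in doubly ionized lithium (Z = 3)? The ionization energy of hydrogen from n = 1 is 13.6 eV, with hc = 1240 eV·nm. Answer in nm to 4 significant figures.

The Lyman series terminates on n_f = 1; the first line has n_i = 1+1 = 2.
ΔE = 122.4 × (1/1² − 1/2²) = 91.80 eV.
λ = 1240 / 91.80 = 13.51 nm.

13.51 nm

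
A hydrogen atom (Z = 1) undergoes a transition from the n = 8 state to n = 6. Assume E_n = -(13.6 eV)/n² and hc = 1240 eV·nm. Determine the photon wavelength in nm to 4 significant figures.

7503 nm

ΔE = 13.60 × (1/6² − 1/8²) = 13.60 × 0.01215 = 0.1653 eV.
λ = hc/ΔE = 1240 / 0.1653 = 7503 nm.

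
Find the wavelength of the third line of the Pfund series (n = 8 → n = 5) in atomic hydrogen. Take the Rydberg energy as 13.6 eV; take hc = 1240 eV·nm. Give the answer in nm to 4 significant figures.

3741 nm

The Pfund series terminates on n_f = 5; the third line has n_i = 5+3 = 8.
ΔE = 13.60 × (1/5² − 1/8²) = 0.3315 eV.
λ = 1240 / 0.3315 = 3741 nm.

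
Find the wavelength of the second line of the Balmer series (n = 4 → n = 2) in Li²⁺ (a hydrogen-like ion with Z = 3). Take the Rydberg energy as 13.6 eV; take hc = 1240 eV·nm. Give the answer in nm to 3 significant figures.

The Balmer series terminates on n_f = 2; the second line has n_i = 2+2 = 4.
ΔE = 122.4 × (1/2² − 1/4²) = 22.95 eV.
λ = 1240 / 22.95 = 54.0 nm.

54.0 nm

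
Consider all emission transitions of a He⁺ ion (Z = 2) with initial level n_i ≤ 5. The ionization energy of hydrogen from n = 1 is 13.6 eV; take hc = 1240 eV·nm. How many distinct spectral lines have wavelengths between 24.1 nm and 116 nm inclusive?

Enumerate all n_i → n_f pairs with 1 ≤ n_f < n_i ≤ 5 and compute λ = 1240 / [13.6·4·(1/n_f² − 1/n_i²)].
Lines falling in [24.1, 116] nm: 4→1 (24.31 nm), 3→1 (25.64 nm), 2→1 (30.39 nm), 5→2 (108.5 nm).

4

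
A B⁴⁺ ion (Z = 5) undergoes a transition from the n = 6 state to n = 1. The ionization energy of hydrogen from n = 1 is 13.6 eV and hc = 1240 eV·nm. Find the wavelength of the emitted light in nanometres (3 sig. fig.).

3.75 nm

For Z = 5 the level energies scale as Z², so the effective Rydberg energy is 13.6 × 25 = 340.0 eV.
ΔE = 340.0 × (1/1² − 1/6²) = 340.0 × 0.9722 = 330.6 eV.
λ = hc/ΔE = 1240 / 330.6 = 3.75 nm.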